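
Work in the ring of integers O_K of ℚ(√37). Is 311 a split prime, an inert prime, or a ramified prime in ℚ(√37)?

311 remains inert

d = 37 ≡ 1 (mod 4), so O_K = ℤ[(1+√37)/2] and disc(K) = d = 37.
311 ∤ 37, so 311 is unramified.
Euler's criterion: 37^155 mod 311 = 310. Thus (37|311) = -1.
d is a non-residue mod p, hence 311 remains inert in O_K.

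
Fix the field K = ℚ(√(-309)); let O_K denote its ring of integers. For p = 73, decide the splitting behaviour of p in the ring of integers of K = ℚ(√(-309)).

d = -309 ≡ 3 (mod 4), so O_K = ℤ[√-309] and disc(K) = 4d = -1236.
73 ∤ -1236, so 73 is unramified.
Compute (-309/73) via Euler: 56^((73-1)/2) mod 73 = 72, so (-309/73) = -1.
(-309/73) = -1, so 73 is inert.

inert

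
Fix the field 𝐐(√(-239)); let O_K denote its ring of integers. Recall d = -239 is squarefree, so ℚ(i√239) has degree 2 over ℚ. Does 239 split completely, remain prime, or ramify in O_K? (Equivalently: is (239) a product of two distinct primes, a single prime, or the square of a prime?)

239 is ramified

d = -239 ≡ 1 (mod 4), so O_K = ℤ[(1+√-239)/2] and disc(K) = d = -239.
disc(K) = -239 = 239·(-1), so p = 239 is ramified.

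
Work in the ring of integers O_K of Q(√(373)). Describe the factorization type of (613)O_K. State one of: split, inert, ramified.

Since 373 ≡ 1 mod 4, the ring of integers is ℤ[(1+√373)/2] with discriminant 373.
disc(K) = 373 is not divisible by 613; 613 is unramified.
Euler's criterion: 373^306 mod 613 = 612. Thus (373|613) = -1.
Legendre symbol -1 ⇒ 613 is inert.

613 remains inert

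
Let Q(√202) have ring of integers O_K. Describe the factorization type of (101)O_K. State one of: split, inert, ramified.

p ramifies

Since 202 ≢ 1 mod 4, the ring of integers is ℤ[√202] with discriminant 4·202 = 808.
101 divides disc(K) = 808, so 101 ramifies.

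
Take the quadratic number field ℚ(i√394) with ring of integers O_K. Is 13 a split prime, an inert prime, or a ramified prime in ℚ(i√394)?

split

d = -394 ≡ 2 (mod 4), so O_K = ℤ[√-394] and disc(K) = 4d = -1576.
disc(K) = -1576 is not divisible by 13; 13 is unramified.
Compute (-394/13) via Euler: 9^((13-1)/2) mod 13 = 1, so (-394/13) = 1.
(-394/13) = 1, so 13 splits.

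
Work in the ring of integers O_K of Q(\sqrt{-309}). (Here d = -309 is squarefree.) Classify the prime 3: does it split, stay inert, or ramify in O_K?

-309 mod 4 = 3, hence disc K = 4·(-309) = -1236 and O_K = ℤ[√-309].
disc(K) = -1236 = 3·(-412), so p = 3 is ramified.

3 is ramified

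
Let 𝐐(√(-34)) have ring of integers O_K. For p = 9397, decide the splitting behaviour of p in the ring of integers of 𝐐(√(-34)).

9397 remains inert

Since -34 ≢ 1 mod 4, the ring of integers is ℤ[√-34] with discriminant 4·(-34) = -136.
disc(K) = -136 is not divisible by 9397; 9397 is unramified.
Euler's criterion: (-34)^4698 mod 9397 = 9396. Thus (-34|9397) = -1.
Legendre symbol -1 ⇒ 9397 is inert.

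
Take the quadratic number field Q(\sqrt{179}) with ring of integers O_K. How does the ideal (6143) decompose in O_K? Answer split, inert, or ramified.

179 mod 4 = 3, hence disc K = 4·179 = 716 and O_K = ℤ[√179].
Since gcd(6143, 716) = 1 the prime 6143 does not ramify.
Legendre symbol by Euler's criterion: (179/6143) ≡ 179^3071 ≡ 6142 (mod 6143), i.e. (179/6143) = -1.
(179/6143) = -1, so 6143 is inert.

inert — (6143) stays prime in O_K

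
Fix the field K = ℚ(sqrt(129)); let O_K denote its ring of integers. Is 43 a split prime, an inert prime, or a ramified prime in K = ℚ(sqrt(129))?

d = 129 ≡ 1 (mod 4), so O_K = ℤ[(1+√129)/2] and disc(K) = d = 129.
disc(K) = 129 = 43·3, so p = 43 is ramified.

43 is ramified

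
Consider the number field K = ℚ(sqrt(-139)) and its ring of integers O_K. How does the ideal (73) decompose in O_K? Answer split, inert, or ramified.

p is inert

d = -139 ≡ 1 (mod 4), so O_K = ℤ[(1+√-139)/2] and disc(K) = d = -139.
Since gcd(73, -139) = 1 the prime 73 does not ramify.
(-139/73) = 7^36 mod 73 = 72, giving Legendre symbol -1.
(-139/73) = -1, so 73 is inert.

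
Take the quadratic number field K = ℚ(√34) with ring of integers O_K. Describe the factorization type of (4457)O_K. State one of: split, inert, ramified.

34 mod 4 = 2, hence disc K = 4·34 = 136 and O_K = ℤ[√34].
disc(K) = 136 is not divisible by 4457; 4457 is unramified.
Compute (34/4457) via Euler: 34^((4457-1)/2) mod 4457 = 4456, so (34/4457) = -1.
(34/4457) = -1, so 4457 is inert.

inert — (4457) stays prime in O_K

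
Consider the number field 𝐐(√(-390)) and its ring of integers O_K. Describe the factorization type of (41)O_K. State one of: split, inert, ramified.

-390 mod 4 = 2, hence disc K = 4·(-390) = -1560 and O_K = ℤ[√-390].
41 ∤ -1560, so 41 is unramified.
Compute (-390/41) via Euler: 20^((41-1)/2) mod 41 = 1, so (-390/41) = 1.
Legendre symbol 1 ⇒ 41 is split.

split — (41) = 𝔭₁𝔭₂ with 𝔭₁ ≠ 𝔭₂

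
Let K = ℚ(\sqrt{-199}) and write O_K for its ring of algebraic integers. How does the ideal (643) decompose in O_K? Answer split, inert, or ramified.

-199 mod 4 = 1, hence disc K = -199 and O_K = ℤ[(1+√-199)/2].
643 ∤ -199, so 643 is unramified.
Euler's criterion: (-199)^321 mod 643 = 1. Thus (-199|643) = 1.
(-199/643) = 1, so 643 splits.

p splits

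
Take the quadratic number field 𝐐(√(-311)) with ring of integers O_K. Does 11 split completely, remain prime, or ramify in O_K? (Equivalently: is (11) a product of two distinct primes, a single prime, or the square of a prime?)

-311 mod 4 = 1, hence disc K = -311 and O_K = ℤ[(1+√-311)/2].
Since gcd(11, -311) = 1 the prime 11 does not ramify.
Compute (-311/11) via Euler: 8^((11-1)/2) mod 11 = 10, so (-311/11) = -1.
d is a non-residue mod p, hence 11 remains inert in O_K.

inert — (11) stays prime in O_K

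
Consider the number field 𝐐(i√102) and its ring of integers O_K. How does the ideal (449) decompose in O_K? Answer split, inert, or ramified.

p splits

Since -102 ≢ 1 mod 4, the ring of integers is ℤ[√-102] with discriminant 4·(-102) = -408.
449 ∤ -408, so 449 is unramified.
Legendre symbol by Euler's criterion: (-102/449) ≡ (-102)^224 ≡ 1 (mod 449), i.e. (-102/449) = 1.
(-102/449) = 1, so 449 splits.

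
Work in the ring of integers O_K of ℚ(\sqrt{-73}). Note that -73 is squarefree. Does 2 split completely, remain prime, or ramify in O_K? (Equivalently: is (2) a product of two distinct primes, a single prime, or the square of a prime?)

ramified

Since -73 ≢ 1 mod 4, the ring of integers is ℤ[√-73] with discriminant 4·(-73) = -292.
disc(K) = -292 = 2·(-146), so p = 2 is ramified.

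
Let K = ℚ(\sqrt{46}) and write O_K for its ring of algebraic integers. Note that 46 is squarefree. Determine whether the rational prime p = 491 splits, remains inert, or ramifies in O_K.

split — (491) = 𝔭₁𝔭₂ with 𝔭₁ ≠ 𝔭₂

Since 46 ≢ 1 mod 4, the ring of integers is ℤ[√46] with discriminant 4·46 = 184.
Since gcd(491, 184) = 1 the prime 491 does not ramify.
Euler's criterion: 46^245 mod 491 = 1. Thus (46|491) = 1.
d is a quadratic residue mod p, hence 491 splits in O_K.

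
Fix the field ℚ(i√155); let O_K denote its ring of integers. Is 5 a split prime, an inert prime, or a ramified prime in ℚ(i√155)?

ramified — (5) = 𝔭²

-155 mod 4 = 1, hence disc K = -155 and O_K = ℤ[(1+√-155)/2].
disc(K) = -155 = 5·(-31), so p = 5 is ramified.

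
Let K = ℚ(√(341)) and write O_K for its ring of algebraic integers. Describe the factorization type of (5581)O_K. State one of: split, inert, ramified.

splits completely

d = 341 ≡ 1 (mod 4), so O_K = ℤ[(1+√341)/2] and disc(K) = d = 341.
5581 ∤ 341, so 5581 is unramified.
(341/5581) = 341^2790 mod 5581 = 1, giving Legendre symbol 1.
d is a quadratic residue mod p, hence 5581 splits in O_K.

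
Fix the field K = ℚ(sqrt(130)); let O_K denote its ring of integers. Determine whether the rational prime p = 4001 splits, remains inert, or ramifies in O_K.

Since 130 ≢ 1 mod 4, the ring of integers is ℤ[√130] with discriminant 4·130 = 520.
4001 ∤ 520, so 4001 is unramified.
Euler's criterion: 130^2000 mod 4001 = 1. Thus (130|4001) = 1.
Legendre symbol 1 ⇒ 4001 is split.

split — (4001) = 𝔭₁𝔭₂ with 𝔭₁ ≠ 𝔭₂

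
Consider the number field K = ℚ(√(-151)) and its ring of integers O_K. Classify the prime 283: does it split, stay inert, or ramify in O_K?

Since -151 ≡ 1 mod 4, the ring of integers is ℤ[(1+√-151)/2] with discriminant -151.
disc(K) = -151 is not divisible by 283; 283 is unramified.
Euler's criterion: (-151)^141 mod 283 = 282. Thus (-151|283) = -1.
Legendre symbol -1 ⇒ 283 is inert.

remains prime (inert)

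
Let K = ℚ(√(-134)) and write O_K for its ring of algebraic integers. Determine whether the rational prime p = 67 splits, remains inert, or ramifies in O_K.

-134 mod 4 = 2, hence disc K = 4·(-134) = -536 and O_K = ℤ[√-134].
67 divides disc(K) = -536, so 67 ramifies.

67 is ramified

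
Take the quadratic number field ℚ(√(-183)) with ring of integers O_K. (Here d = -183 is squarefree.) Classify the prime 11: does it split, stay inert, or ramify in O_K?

-183 mod 4 = 1, hence disc K = -183 and O_K = ℤ[(1+√-183)/2].
Since gcd(11, -183) = 1 the prime 11 does not ramify.
Compute (-183/11) via Euler: 4^((11-1)/2) mod 11 = 1, so (-183/11) = 1.
(-183/11) = 1, so 11 splits.

split — (11) = 𝔭₁𝔭₂ with 𝔭₁ ≠ 𝔭₂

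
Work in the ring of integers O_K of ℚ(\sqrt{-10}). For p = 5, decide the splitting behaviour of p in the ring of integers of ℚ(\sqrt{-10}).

d = -10 ≡ 2 (mod 4), so O_K = ℤ[√-10] and disc(K) = 4d = -40.
5 divides disc(K) = -40, so 5 ramifies.

p ramifies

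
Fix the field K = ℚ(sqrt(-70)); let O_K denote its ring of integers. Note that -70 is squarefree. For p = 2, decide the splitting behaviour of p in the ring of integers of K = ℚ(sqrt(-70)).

p ramifies

Since -70 ≢ 1 mod 4, the ring of integers is ℤ[√-70] with discriminant 4·(-70) = -280.
Ramification test: 2 | -280. The prime 2 ramifies in K.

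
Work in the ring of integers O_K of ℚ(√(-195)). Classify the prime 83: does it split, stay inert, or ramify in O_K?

inert

-195 mod 4 = 1, hence disc K = -195 and O_K = ℤ[(1+√-195)/2].
83 ∤ -195, so 83 is unramified.
Euler's criterion: (-195)^41 mod 83 = 82. Thus (-195|83) = -1.
Legendre symbol -1 ⇒ 83 is inert.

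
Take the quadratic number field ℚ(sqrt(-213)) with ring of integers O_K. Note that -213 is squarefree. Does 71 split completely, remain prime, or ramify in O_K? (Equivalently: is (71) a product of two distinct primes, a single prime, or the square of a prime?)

ramified — (71) = 𝔭²

d = -213 ≡ 3 (mod 4), so O_K = ℤ[√-213] and disc(K) = 4d = -852.
disc(K) = -852 = 71·(-12), so p = 71 is ramified.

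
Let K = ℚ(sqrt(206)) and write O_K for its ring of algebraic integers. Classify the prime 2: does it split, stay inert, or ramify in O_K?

206 mod 4 = 2, hence disc K = 4·206 = 824 and O_K = ℤ[√206].
disc(K) = 824 = 2·412, so p = 2 is ramified.

p ramifies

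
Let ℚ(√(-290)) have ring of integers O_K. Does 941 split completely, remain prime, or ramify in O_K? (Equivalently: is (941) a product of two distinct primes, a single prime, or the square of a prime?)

remains prime (inert)

Since -290 ≢ 1 mod 4, the ring of integers is ℤ[√-290] with discriminant 4·(-290) = -1160.
941 ∤ -1160, so 941 is unramified.
Compute (-290/941) via Euler: 651^((941-1)/2) mod 941 = 940, so (-290/941) = -1.
Legendre symbol -1 ⇒ 941 is inert.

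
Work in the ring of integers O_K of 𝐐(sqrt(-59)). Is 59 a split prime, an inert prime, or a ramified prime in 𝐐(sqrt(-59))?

d = -59 ≡ 1 (mod 4), so O_K = ℤ[(1+√-59)/2] and disc(K) = d = -59.
Ramification test: 59 | -59. The prime 59 ramifies in K.

ramified — (59) = 𝔭²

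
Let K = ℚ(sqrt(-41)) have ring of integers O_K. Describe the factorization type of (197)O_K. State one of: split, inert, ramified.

splits completely

d = -41 ≡ 3 (mod 4), so O_K = ℤ[√-41] and disc(K) = 4d = -164.
Since gcd(197, -164) = 1 the prime 197 does not ramify.
Legendre symbol by Euler's criterion: (-41/197) ≡ (-41)^98 ≡ 1 (mod 197), i.e. (-41/197) = 1.
(-41/197) = 1, so 197 splits.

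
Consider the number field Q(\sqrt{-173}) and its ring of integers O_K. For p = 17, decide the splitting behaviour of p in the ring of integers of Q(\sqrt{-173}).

remains prime (inert)

Since -173 ≢ 1 mod 4, the ring of integers is ℤ[√-173] with discriminant 4·(-173) = -692.
Since gcd(17, -692) = 1 the prime 17 does not ramify.
Compute (-173/17) via Euler: 14^((17-1)/2) mod 17 = 16, so (-173/17) = -1.
(-173/17) = -1, so 17 is inert.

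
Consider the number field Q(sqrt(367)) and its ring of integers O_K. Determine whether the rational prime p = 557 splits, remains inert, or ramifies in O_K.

Since 367 ≢ 1 mod 4, the ring of integers is ℤ[√367] with discriminant 4·367 = 1468.
Since gcd(557, 1468) = 1 the prime 557 does not ramify.
Euler's criterion: 367^278 mod 557 = 1. Thus (367|557) = 1.
d is a quadratic residue mod p, hence 557 splits in O_K.

p splits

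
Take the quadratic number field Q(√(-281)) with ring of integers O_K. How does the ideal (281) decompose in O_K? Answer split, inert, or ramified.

p ramifies

-281 mod 4 = 3, hence disc K = 4·(-281) = -1124 and O_K = ℤ[√-281].
disc(K) = -1124 = 281·(-4), so p = 281 is ramified.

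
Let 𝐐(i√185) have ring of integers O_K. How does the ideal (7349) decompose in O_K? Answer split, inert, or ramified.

inert

Since -185 ≢ 1 mod 4, the ring of integers is ℤ[√-185] with discriminant 4·(-185) = -740.
disc(K) = -740 is not divisible by 7349; 7349 is unramified.
Legendre symbol by Euler's criterion: (-185/7349) ≡ (-185)^3674 ≡ 7348 (mod 7349), i.e. (-185/7349) = -1.
d is a non-residue mod p, hence 7349 remains inert in O_K.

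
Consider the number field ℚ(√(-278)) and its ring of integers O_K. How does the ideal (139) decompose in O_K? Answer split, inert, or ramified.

ramified

d = -278 ≡ 2 (mod 4), so O_K = ℤ[√-278] and disc(K) = 4d = -1112.
139 divides disc(K) = -1112, so 139 ramifies.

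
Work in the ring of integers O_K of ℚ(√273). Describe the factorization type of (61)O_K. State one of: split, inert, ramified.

p is inert

Since 273 ≡ 1 mod 4, the ring of integers is ℤ[(1+√273)/2] with discriminant 273.
Since gcd(61, 273) = 1 the prime 61 does not ramify.
Legendre symbol by Euler's criterion: (273/61) ≡ 273^30 ≡ 60 (mod 61), i.e. (273/61) = -1.
d is a non-residue mod p, hence 61 remains inert in O_K.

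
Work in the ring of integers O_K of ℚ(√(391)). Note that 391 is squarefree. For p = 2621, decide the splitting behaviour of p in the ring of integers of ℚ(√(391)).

Since 391 ≢ 1 mod 4, the ring of integers is ℤ[√391] with discriminant 4·391 = 1564.
2621 ∤ 1564, so 2621 is unramified.
(391/2621) = 391^1310 mod 2621 = 1, giving Legendre symbol 1.
(391/2621) = 1, so 2621 splits.

split — (2621) = 𝔭₁𝔭₂ with 𝔭₁ ≠ 𝔭₂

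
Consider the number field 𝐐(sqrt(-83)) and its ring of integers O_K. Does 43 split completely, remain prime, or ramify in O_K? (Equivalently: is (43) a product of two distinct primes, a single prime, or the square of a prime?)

p is inert

Since -83 ≡ 1 mod 4, the ring of integers is ℤ[(1+√-83)/2] with discriminant -83.
43 ∤ -83, so 43 is unramified.
Euler's criterion: (-83)^21 mod 43 = 42. Thus (-83|43) = -1.
Legendre symbol -1 ⇒ 43 is inert.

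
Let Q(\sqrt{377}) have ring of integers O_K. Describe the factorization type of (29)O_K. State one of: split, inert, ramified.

ramified — (29) = 𝔭²

377 mod 4 = 1, hence disc K = 377 and O_K = ℤ[(1+√377)/2].
29 divides disc(K) = 377, so 29 ramifies.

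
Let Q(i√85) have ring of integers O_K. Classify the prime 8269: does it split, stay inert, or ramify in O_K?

Since -85 ≢ 1 mod 4, the ring of integers is ℤ[√-85] with discriminant 4·(-85) = -340.
disc(K) = -340 is not divisible by 8269; 8269 is unramified.
(-85/8269) = 8184^4134 mod 8269 = 8268, giving Legendre symbol -1.
(-85/8269) = -1, so 8269 is inert.

p is inert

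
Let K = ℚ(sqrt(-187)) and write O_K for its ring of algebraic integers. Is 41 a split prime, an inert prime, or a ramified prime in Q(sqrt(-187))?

split

-187 mod 4 = 1, hence disc K = -187 and O_K = ℤ[(1+√-187)/2].
Since gcd(41, -187) = 1 the prime 41 does not ramify.
Compute (-187/41) via Euler: 18^((41-1)/2) mod 41 = 1, so (-187/41) = 1.
d is a quadratic residue mod p, hence 41 splits in O_K.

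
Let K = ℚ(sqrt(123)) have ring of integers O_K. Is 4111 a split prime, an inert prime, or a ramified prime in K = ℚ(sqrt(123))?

split

d = 123 ≡ 3 (mod 4), so O_K = ℤ[√123] and disc(K) = 4d = 492.
disc(K) = 492 is not divisible by 4111; 4111 is unramified.
Euler's criterion: 123^2055 mod 4111 = 1. Thus (123|4111) = 1.
d is a quadratic residue mod p, hence 4111 splits in O_K.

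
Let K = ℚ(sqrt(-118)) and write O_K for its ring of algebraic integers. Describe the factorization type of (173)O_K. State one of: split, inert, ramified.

Since -118 ≢ 1 mod 4, the ring of integers is ℤ[√-118] with discriminant 4·(-118) = -472.
disc(K) = -472 is not divisible by 173; 173 is unramified.
Legendre symbol by Euler's criterion: (-118/173) ≡ (-118)^86 ≡ 1 (mod 173), i.e. (-118/173) = 1.
(-118/173) = 1, so 173 splits.

split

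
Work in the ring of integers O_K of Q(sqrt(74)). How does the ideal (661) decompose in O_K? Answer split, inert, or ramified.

split — (661) = 𝔭₁𝔭₂ with 𝔭₁ ≠ 𝔭₂

d = 74 ≡ 2 (mod 4), so O_K = ℤ[√74] and disc(K) = 4d = 296.
Since gcd(661, 296) = 1 the prime 661 does not ramify.
Legendre symbol by Euler's criterion: (74/661) ≡ 74^330 ≡ 1 (mod 661), i.e. (74/661) = 1.
Legendre symbol 1 ⇒ 661 is split.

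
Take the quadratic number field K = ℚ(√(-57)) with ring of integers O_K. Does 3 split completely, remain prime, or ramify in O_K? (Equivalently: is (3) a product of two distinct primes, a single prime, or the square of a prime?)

d = -57 ≡ 3 (mod 4), so O_K = ℤ[√-57] and disc(K) = 4d = -228.
Ramification test: 3 | -228. The prime 3 ramifies in K.

ramified — (3) = 𝔭²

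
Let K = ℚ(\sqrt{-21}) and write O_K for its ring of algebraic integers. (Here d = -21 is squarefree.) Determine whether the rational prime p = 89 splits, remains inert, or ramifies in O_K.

89 splits in O_K

Since -21 ≢ 1 mod 4, the ring of integers is ℤ[√-21] with discriminant 4·(-21) = -84.
Since gcd(89, -84) = 1 the prime 89 does not ramify.
Compute (-21/89) via Euler: 68^((89-1)/2) mod 89 = 1, so (-21/89) = 1.
Legendre symbol 1 ⇒ 89 is split.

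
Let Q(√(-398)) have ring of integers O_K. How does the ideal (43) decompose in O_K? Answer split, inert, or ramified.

d = -398 ≡ 2 (mod 4), so O_K = ℤ[√-398] and disc(K) = 4d = -1592.
43 ∤ -1592, so 43 is unramified.
Euler's criterion: (-398)^21 mod 43 = 42. Thus (-398|43) = -1.
d is a non-residue mod p, hence 43 remains inert in O_K.

inert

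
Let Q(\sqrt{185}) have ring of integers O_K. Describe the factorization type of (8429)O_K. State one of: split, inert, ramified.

p splits

Since 185 ≡ 1 mod 4, the ring of integers is ℤ[(1+√185)/2] with discriminant 185.
Since gcd(8429, 185) = 1 the prime 8429 does not ramify.
(185/8429) = 185^4214 mod 8429 = 1, giving Legendre symbol 1.
Legendre symbol 1 ⇒ 8429 is split.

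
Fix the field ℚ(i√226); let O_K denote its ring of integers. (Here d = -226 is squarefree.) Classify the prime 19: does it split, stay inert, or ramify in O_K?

p is inert

d = -226 ≡ 2 (mod 4), so O_K = ℤ[√-226] and disc(K) = 4d = -904.
Since gcd(19, -904) = 1 the prime 19 does not ramify.
Compute (-226/19) via Euler: 2^((19-1)/2) mod 19 = 18, so (-226/19) = -1.
d is a non-residue mod p, hence 19 remains inert in O_K.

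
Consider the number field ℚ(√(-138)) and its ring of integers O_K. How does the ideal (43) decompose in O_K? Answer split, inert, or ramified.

-138 mod 4 = 2, hence disc K = 4·(-138) = -552 and O_K = ℤ[√-138].
Since gcd(43, -552) = 1 the prime 43 does not ramify.
Compute (-138/43) via Euler: 34^((43-1)/2) mod 43 = 42, so (-138/43) = -1.
Legendre symbol -1 ⇒ 43 is inert.

p is inert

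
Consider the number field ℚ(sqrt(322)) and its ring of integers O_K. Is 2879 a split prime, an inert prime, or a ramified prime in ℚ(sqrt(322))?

2879 splits in O_K

d = 322 ≡ 2 (mod 4), so O_K = ℤ[√322] and disc(K) = 4d = 1288.
disc(K) = 1288 is not divisible by 2879; 2879 is unramified.
Euler's criterion: 322^1439 mod 2879 = 1. Thus (322|2879) = 1.
d is a quadratic residue mod p, hence 2879 splits in O_K.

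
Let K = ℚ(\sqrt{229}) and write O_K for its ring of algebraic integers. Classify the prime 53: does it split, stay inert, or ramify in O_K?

Since 229 ≡ 1 mod 4, the ring of integers is ℤ[(1+√229)/2] with discriminant 229.
disc(K) = 229 is not divisible by 53; 53 is unramified.
Compute (229/53) via Euler: 17^((53-1)/2) mod 53 = 1, so (229/53) = 1.
Legendre symbol 1 ⇒ 53 is split.

split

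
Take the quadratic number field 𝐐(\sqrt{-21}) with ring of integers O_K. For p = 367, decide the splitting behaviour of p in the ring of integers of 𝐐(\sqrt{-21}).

Since -21 ≢ 1 mod 4, the ring of integers is ℤ[√-21] with discriminant 4·(-21) = -84.
367 ∤ -84, so 367 is unramified.
Legendre symbol by Euler's criterion: (-21/367) ≡ (-21)^183 ≡ 1 (mod 367), i.e. (-21/367) = 1.
Legendre symbol 1 ⇒ 367 is split.

367 splits in O_K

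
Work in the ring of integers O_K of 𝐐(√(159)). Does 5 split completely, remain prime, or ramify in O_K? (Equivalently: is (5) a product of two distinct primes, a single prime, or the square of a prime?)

d = 159 ≡ 3 (mod 4), so O_K = ℤ[√159] and disc(K) = 4d = 636.
5 ∤ 636, so 5 is unramified.
Euler's criterion: 159^2 mod 5 = 1. Thus (159|5) = 1.
(159/5) = 1, so 5 splits.

split — (5) = 𝔭₁𝔭₂ with 𝔭₁ ≠ 𝔭₂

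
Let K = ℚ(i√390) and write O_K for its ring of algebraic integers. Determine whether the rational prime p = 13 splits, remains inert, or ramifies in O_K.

13 is ramified

-390 mod 4 = 2, hence disc K = 4·(-390) = -1560 and O_K = ℤ[√-390].
disc(K) = -1560 = 13·(-120), so p = 13 is ramified.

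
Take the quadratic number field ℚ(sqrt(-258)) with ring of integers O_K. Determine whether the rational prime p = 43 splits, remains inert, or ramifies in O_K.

p ramifies

Since -258 ≢ 1 mod 4, the ring of integers is ℤ[√-258] with discriminant 4·(-258) = -1032.
43 divides disc(K) = -1032, so 43 ramifies.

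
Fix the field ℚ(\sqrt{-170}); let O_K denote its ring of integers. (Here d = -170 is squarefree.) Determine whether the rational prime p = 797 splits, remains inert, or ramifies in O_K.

-170 mod 4 = 2, hence disc K = 4·(-170) = -680 and O_K = ℤ[√-170].
Since gcd(797, -680) = 1 the prime 797 does not ramify.
Legendre symbol by Euler's criterion: (-170/797) ≡ (-170)^398 ≡ 1 (mod 797), i.e. (-170/797) = 1.
d is a quadratic residue mod p, hence 797 splits in O_K.

797 splits in O_K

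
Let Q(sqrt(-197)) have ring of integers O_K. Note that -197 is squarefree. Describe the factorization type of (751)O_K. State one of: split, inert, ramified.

-197 mod 4 = 3, hence disc K = 4·(-197) = -788 and O_K = ℤ[√-197].
751 ∤ -788, so 751 is unramified.
(-197/751) = 554^375 mod 751 = 750, giving Legendre symbol -1.
(-197/751) = -1, so 751 is inert.

p is inert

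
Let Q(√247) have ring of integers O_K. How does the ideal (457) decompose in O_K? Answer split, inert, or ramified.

247 mod 4 = 3, hence disc K = 4·247 = 988 and O_K = ℤ[√247].
Since gcd(457, 988) = 1 the prime 457 does not ramify.
(247/457) = 247^228 mod 457 = 456, giving Legendre symbol -1.
d is a non-residue mod p, hence 457 remains inert in O_K.

457 remains inert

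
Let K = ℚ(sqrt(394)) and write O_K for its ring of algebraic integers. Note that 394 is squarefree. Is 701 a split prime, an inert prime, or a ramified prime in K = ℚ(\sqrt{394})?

Since 394 ≢ 1 mod 4, the ring of integers is ℤ[√394] with discriminant 4·394 = 1576.
disc(K) = 1576 is not divisible by 701; 701 is unramified.
Compute (394/701) via Euler: 394^((701-1)/2) mod 701 = 1, so (394/701) = 1.
d is a quadratic residue mod p, hence 701 splits in O_K.

701 splits in O_K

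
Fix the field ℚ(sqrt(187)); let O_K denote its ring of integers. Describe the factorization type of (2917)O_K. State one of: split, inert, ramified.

d = 187 ≡ 3 (mod 4), so O_K = ℤ[√187] and disc(K) = 4d = 748.
disc(K) = 748 is not divisible by 2917; 2917 is unramified.
(187/2917) = 187^1458 mod 2917 = 1, giving Legendre symbol 1.
Legendre symbol 1 ⇒ 2917 is split.

split — (2917) = 𝔭₁𝔭₂ with 𝔭₁ ≠ 𝔭₂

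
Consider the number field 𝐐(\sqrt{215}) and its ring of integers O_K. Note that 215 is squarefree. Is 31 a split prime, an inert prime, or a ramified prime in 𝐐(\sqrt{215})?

inert — (31) stays prime in O_K

215 mod 4 = 3, hence disc K = 4·215 = 860 and O_K = ℤ[√215].
disc(K) = 860 is not divisible by 31; 31 is unramified.
Euler's criterion: 215^15 mod 31 = 30. Thus (215|31) = -1.
Legendre symbol -1 ⇒ 31 is inert.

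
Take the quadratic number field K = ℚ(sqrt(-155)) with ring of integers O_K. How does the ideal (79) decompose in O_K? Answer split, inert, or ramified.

d = -155 ≡ 1 (mod 4), so O_K = ℤ[(1+√-155)/2] and disc(K) = d = -155.
79 ∤ -155, so 79 is unramified.
Compute (-155/79) via Euler: 3^((79-1)/2) mod 79 = 78, so (-155/79) = -1.
Legendre symbol -1 ⇒ 79 is inert.

inert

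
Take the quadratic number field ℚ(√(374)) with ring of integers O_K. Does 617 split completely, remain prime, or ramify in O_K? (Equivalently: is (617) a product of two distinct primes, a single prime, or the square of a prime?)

374 mod 4 = 2, hence disc K = 4·374 = 1496 and O_K = ℤ[√374].
disc(K) = 1496 is not divisible by 617; 617 is unramified.
Euler's criterion: 374^308 mod 617 = 616. Thus (374|617) = -1.
d is a non-residue mod p, hence 617 remains inert in O_K.

inert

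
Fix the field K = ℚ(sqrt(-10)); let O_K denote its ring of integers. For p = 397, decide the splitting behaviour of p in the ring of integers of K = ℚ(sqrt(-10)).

split

-10 mod 4 = 2, hence disc K = 4·(-10) = -40 and O_K = ℤ[√-10].
Since gcd(397, -40) = 1 the prime 397 does not ramify.
Compute (-10/397) via Euler: 387^((397-1)/2) mod 397 = 1, so (-10/397) = 1.
Legendre symbol 1 ⇒ 397 is split.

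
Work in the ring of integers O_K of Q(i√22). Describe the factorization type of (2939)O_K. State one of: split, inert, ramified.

split

d = -22 ≡ 2 (mod 4), so O_K = ℤ[√-22] and disc(K) = 4d = -88.
2939 ∤ -88, so 2939 is unramified.
Euler's criterion: (-22)^1469 mod 2939 = 1. Thus (-22|2939) = 1.
(-22/2939) = 1, so 2939 splits.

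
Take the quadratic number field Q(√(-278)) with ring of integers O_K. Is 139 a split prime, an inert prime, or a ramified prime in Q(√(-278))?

139 is ramified

d = -278 ≡ 2 (mod 4), so O_K = ℤ[√-278] and disc(K) = 4d = -1112.
139 divides disc(K) = -1112, so 139 ramifies.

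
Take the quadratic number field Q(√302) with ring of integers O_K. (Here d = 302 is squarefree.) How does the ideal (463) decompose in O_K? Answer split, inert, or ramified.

Since 302 ≢ 1 mod 4, the ring of integers is ℤ[√302] with discriminant 4·302 = 1208.
463 ∤ 1208, so 463 is unramified.
Legendre symbol by Euler's criterion: (302/463) ≡ 302^231 ≡ 462 (mod 463), i.e. (302/463) = -1.
Legendre symbol -1 ⇒ 463 is inert.

remains prime (inert)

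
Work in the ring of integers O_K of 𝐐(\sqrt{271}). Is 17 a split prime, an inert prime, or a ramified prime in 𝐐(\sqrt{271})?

split — (17) = 𝔭₁𝔭₂ with 𝔭₁ ≠ 𝔭₂

Since 271 ≢ 1 mod 4, the ring of integers is ℤ[√271] with discriminant 4·271 = 1084.
Since gcd(17, 1084) = 1 the prime 17 does not ramify.
(271/17) = 16^8 mod 17 = 1, giving Legendre symbol 1.
d is a quadratic residue mod p, hence 17 splits in O_K.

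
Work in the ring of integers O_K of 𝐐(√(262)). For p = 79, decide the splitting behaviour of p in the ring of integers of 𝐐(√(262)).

splits completely

d = 262 ≡ 2 (mod 4), so O_K = ℤ[√262] and disc(K) = 4d = 1048.
79 ∤ 1048, so 79 is unramified.
Legendre symbol by Euler's criterion: (262/79) ≡ 262^39 ≡ 1 (mod 79), i.e. (262/79) = 1.
(262/79) = 1, so 79 splits.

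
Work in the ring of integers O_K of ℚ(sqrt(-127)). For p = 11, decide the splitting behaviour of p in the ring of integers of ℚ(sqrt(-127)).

-127 mod 4 = 1, hence disc K = -127 and O_K = ℤ[(1+√-127)/2].
Since gcd(11, -127) = 1 the prime 11 does not ramify.
Euler's criterion: (-127)^5 mod 11 = 1. Thus (-127|11) = 1.
d is a quadratic residue mod p, hence 11 splits in O_K.

splits completely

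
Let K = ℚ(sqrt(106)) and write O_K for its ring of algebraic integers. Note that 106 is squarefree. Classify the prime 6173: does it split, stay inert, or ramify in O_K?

Since 106 ≢ 1 mod 4, the ring of integers is ℤ[√106] with discriminant 4·106 = 424.
6173 ∤ 424, so 6173 is unramified.
Legendre symbol by Euler's criterion: (106/6173) ≡ 106^3086 ≡ 6172 (mod 6173), i.e. (106/6173) = -1.
d is a non-residue mod p, hence 6173 remains inert in O_K.

remains prime (inert)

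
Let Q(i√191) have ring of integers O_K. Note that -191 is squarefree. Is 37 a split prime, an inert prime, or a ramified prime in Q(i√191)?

d = -191 ≡ 1 (mod 4), so O_K = ℤ[(1+√-191)/2] and disc(K) = d = -191.
Since gcd(37, -191) = 1 the prime 37 does not ramify.
Euler's criterion: (-191)^18 mod 37 = 36. Thus (-191|37) = -1.
(-191/37) = -1, so 37 is inert.

37 remains inert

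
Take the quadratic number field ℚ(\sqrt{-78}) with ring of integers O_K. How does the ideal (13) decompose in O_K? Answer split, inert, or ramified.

-78 mod 4 = 2, hence disc K = 4·(-78) = -312 and O_K = ℤ[√-78].
disc(K) = -312 = 13·(-24), so p = 13 is ramified.

ramified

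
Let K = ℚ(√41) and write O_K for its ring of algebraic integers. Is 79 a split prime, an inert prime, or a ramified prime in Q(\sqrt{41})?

remains prime (inert)

Since 41 ≡ 1 mod 4, the ring of integers is ℤ[(1+√41)/2] with discriminant 41.
79 ∤ 41, so 79 is unramified.
Legendre symbol by Euler's criterion: (41/79) ≡ 41^39 ≡ 78 (mod 79), i.e. (41/79) = -1.
(41/79) = -1, so 79 is inert.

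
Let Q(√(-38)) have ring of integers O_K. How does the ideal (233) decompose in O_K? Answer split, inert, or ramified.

split — (233) = 𝔭₁𝔭₂ with 𝔭₁ ≠ 𝔭₂

-38 mod 4 = 2, hence disc K = 4·(-38) = -152 and O_K = ℤ[√-38].
disc(K) = -152 is not divisible by 233; 233 is unramified.
Legendre symbol by Euler's criterion: (-38/233) ≡ (-38)^116 ≡ 1 (mod 233), i.e. (-38/233) = 1.
Legendre symbol 1 ⇒ 233 is split.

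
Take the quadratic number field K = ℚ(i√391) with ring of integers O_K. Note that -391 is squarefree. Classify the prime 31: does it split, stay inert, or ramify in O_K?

Since -391 ≡ 1 mod 4, the ring of integers is ℤ[(1+√-391)/2] with discriminant -391.
disc(K) = -391 is not divisible by 31; 31 is unramified.
Legendre symbol by Euler's criterion: (-391/31) ≡ (-391)^15 ≡ 30 (mod 31), i.e. (-391/31) = -1.
Legendre symbol -1 ⇒ 31 is inert.

p is inert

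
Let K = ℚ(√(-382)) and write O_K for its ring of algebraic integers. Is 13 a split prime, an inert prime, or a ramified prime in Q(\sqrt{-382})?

remains prime (inert)

d = -382 ≡ 2 (mod 4), so O_K = ℤ[√-382] and disc(K) = 4d = -1528.
Since gcd(13, -1528) = 1 the prime 13 does not ramify.
Compute (-382/13) via Euler: 8^((13-1)/2) mod 13 = 12, so (-382/13) = -1.
d is a non-residue mod p, hence 13 remains inert in O_K.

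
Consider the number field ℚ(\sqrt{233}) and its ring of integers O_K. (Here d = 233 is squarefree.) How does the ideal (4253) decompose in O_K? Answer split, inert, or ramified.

d = 233 ≡ 1 (mod 4), so O_K = ℤ[(1+√233)/2] and disc(K) = d = 233.
4253 ∤ 233, so 4253 is unramified.
Legendre symbol by Euler's criterion: (233/4253) ≡ 233^2126 ≡ 4252 (mod 4253), i.e. (233/4253) = -1.
d is a non-residue mod p, hence 4253 remains inert in O_K.

inert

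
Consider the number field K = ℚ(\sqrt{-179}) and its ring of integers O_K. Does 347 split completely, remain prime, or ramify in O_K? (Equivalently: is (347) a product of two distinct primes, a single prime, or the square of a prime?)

split — (347) = 𝔭₁𝔭₂ with 𝔭₁ ≠ 𝔭₂

-179 mod 4 = 1, hence disc K = -179 and O_K = ℤ[(1+√-179)/2].
disc(K) = -179 is not divisible by 347; 347 is unramified.
(-179/347) = 168^173 mod 347 = 1, giving Legendre symbol 1.
Legendre symbol 1 ⇒ 347 is split.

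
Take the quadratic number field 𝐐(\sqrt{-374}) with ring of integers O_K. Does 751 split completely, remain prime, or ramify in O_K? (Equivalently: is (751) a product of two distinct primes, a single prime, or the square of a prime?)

d = -374 ≡ 2 (mod 4), so O_K = ℤ[√-374] and disc(K) = 4d = -1496.
Since gcd(751, -1496) = 1 the prime 751 does not ramify.
Euler's criterion: (-374)^375 mod 751 = 750. Thus (-374|751) = -1.
(-374/751) = -1, so 751 is inert.

p is inert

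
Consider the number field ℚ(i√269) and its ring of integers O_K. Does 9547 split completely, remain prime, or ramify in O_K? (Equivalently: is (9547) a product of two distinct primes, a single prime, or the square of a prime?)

Since -269 ≢ 1 mod 4, the ring of integers is ℤ[√-269] with discriminant 4·(-269) = -1076.
disc(K) = -1076 is not divisible by 9547; 9547 is unramified.
Legendre symbol by Euler's criterion: (-269/9547) ≡ (-269)^4773 ≡ 1 (mod 9547), i.e. (-269/9547) = 1.
Legendre symbol 1 ⇒ 9547 is split.

p splits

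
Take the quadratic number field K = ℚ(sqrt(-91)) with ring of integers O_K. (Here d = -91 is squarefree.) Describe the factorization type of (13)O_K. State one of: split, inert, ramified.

13 is ramified

Since -91 ≡ 1 mod 4, the ring of integers is ℤ[(1+√-91)/2] with discriminant -91.
disc(K) = -91 = 13·(-7), so p = 13 is ramified.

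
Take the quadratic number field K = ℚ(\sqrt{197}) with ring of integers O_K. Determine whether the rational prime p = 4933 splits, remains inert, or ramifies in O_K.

197 mod 4 = 1, hence disc K = 197 and O_K = ℤ[(1+√197)/2].
Since gcd(4933, 197) = 1 the prime 4933 does not ramify.
Legendre symbol by Euler's criterion: (197/4933) ≡ 197^2466 ≡ 4932 (mod 4933), i.e. (197/4933) = -1.
d is a non-residue mod p, hence 4933 remains inert in O_K.

inert — (4933) stays prime in O_K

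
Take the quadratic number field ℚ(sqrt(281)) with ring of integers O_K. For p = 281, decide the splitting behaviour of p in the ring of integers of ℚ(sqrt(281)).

281 mod 4 = 1, hence disc K = 281 and O_K = ℤ[(1+√281)/2].
disc(K) = 281 = 281·1, so p = 281 is ramified.

281 is ramified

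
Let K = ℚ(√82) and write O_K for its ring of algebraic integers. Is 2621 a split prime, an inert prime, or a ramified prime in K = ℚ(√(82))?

p splits

d = 82 ≡ 2 (mod 4), so O_K = ℤ[√82] and disc(K) = 4d = 328.
2621 ∤ 328, so 2621 is unramified.
Compute (82/2621) via Euler: 82^((2621-1)/2) mod 2621 = 1, so (82/2621) = 1.
Legendre symbol 1 ⇒ 2621 is split.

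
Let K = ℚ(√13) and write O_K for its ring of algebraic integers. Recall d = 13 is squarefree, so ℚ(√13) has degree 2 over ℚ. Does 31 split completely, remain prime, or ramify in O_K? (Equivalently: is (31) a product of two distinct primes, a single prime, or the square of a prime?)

d = 13 ≡ 1 (mod 4), so O_K = ℤ[(1+√13)/2] and disc(K) = d = 13.
disc(K) = 13 is not divisible by 31; 31 is unramified.
Compute (13/31) via Euler: 13^((31-1)/2) mod 31 = 30, so (13/31) = -1.
(13/31) = -1, so 31 is inert.

remains prime (inert)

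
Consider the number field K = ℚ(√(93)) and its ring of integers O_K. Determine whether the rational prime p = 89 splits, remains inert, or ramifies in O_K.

splits completely

93 mod 4 = 1, hence disc K = 93 and O_K = ℤ[(1+√93)/2].
disc(K) = 93 is not divisible by 89; 89 is unramified.
Euler's criterion: 93^44 mod 89 = 1. Thus (93|89) = 1.
(93/89) = 1, so 89 splits.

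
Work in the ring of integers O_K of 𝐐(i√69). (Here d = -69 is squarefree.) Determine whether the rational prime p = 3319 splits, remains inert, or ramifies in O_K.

d = -69 ≡ 3 (mod 4), so O_K = ℤ[√-69] and disc(K) = 4d = -276.
Since gcd(3319, -276) = 1 the prime 3319 does not ramify.
Euler's criterion: (-69)^1659 mod 3319 = 1. Thus (-69|3319) = 1.
(-69/3319) = 1, so 3319 splits.

3319 splits in O_K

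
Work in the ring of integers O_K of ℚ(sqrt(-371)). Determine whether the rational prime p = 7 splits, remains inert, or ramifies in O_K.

-371 mod 4 = 1, hence disc K = -371 and O_K = ℤ[(1+√-371)/2].
disc(K) = -371 = 7·(-53), so p = 7 is ramified.

ramifies in O_K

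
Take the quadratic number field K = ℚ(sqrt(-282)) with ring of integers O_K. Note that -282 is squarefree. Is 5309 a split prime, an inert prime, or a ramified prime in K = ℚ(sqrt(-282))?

d = -282 ≡ 2 (mod 4), so O_K = ℤ[√-282] and disc(K) = 4d = -1128.
Since gcd(5309, -1128) = 1 the prime 5309 does not ramify.
Legendre symbol by Euler's criterion: (-282/5309) ≡ (-282)^2654 ≡ 5308 (mod 5309), i.e. (-282/5309) = -1.
Legendre symbol -1 ⇒ 5309 is inert.

5309 remains inert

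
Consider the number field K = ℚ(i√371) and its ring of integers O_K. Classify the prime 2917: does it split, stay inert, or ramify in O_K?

split

d = -371 ≡ 1 (mod 4), so O_K = ℤ[(1+√-371)/2] and disc(K) = d = -371.
Since gcd(2917, -371) = 1 the prime 2917 does not ramify.
Legendre symbol by Euler's criterion: (-371/2917) ≡ (-371)^1458 ≡ 1 (mod 2917), i.e. (-371/2917) = 1.
Legendre symbol 1 ⇒ 2917 is split.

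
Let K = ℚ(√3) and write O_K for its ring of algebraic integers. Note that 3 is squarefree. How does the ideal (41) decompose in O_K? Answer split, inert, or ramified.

inert — (41) stays prime in O_K

d = 3 ≡ 3 (mod 4), so O_K = ℤ[√3] and disc(K) = 4d = 12.
41 ∤ 12, so 41 is unramified.
Euler's criterion: 3^20 mod 41 = 40. Thus (3|41) = -1.
d is a non-residue mod p, hence 41 remains inert in O_K.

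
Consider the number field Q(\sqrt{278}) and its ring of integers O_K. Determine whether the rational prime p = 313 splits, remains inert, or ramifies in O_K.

d = 278 ≡ 2 (mod 4), so O_K = ℤ[√278] and disc(K) = 4d = 1112.
313 ∤ 1112, so 313 is unramified.
(278/313) = 278^156 mod 313 = 1, giving Legendre symbol 1.
(278/313) = 1, so 313 splits.

p splits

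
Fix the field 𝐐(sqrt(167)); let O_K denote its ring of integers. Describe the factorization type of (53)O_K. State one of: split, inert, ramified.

inert — (53) stays prime in O_K

d = 167 ≡ 3 (mod 4), so O_K = ℤ[√167] and disc(K) = 4d = 668.
53 ∤ 668, so 53 is unramified.
Euler's criterion: 167^26 mod 53 = 52. Thus (167|53) = -1.
d is a non-residue mod p, hence 53 remains inert in O_K.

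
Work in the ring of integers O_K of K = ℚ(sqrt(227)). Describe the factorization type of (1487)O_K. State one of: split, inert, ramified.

p splits

d = 227 ≡ 3 (mod 4), so O_K = ℤ[√227] and disc(K) = 4d = 908.
Since gcd(1487, 908) = 1 the prime 1487 does not ramify.
Compute (227/1487) via Euler: 227^((1487-1)/2) mod 1487 = 1, so (227/1487) = 1.
d is a quadratic residue mod p, hence 1487 splits in O_K.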